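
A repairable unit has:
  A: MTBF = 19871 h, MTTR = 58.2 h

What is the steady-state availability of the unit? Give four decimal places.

A(A) = MTBF/(MTBF+MTTR) = 19871/(19871+58.2) = 0.9971

0.9971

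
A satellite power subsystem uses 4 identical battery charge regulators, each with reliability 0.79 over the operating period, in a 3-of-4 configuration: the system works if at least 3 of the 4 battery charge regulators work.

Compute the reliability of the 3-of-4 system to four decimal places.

0.8037

R = Σ_{i=3}^{4} C(4,i) p^i (1−p)^{4−i} with p = 0.79
C(4,3)·0.79^3·0.21^1 = 0.414153
C(4,4)·0.79^4·0.21^0 = 0.389501
Sum = 0.8037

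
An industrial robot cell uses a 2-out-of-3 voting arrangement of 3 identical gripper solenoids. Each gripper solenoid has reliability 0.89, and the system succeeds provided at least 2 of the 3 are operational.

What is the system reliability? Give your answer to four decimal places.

R = Σ_{i=2}^{3} C(3,i) p^i (1−p)^{3−i} with p = 0.89
C(3,2)·0.89^2·0.11^1 = 0.261393
C(3,3)·0.89^3·0.11^0 = 0.704969
Sum = 0.9664

0.9664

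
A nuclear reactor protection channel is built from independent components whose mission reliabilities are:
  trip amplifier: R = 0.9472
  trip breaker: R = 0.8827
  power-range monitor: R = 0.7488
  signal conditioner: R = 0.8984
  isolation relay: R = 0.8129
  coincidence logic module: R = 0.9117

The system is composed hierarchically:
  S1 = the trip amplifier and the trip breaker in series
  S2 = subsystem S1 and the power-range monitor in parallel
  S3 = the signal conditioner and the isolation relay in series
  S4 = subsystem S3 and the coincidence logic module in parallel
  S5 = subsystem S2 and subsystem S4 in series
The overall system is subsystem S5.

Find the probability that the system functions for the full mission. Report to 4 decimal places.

0.9360

Series (trip amplifier and trip breaker): 0.947200 × 0.882700 = 0.836093
Parallel ([0.836093] and power-range monitor): 1 − (1 − 0.836093)(1 − 0.748800) = 0.958827
Series (signal conditioner and isolation relay): 0.898400 × 0.812900 = 0.730309
Parallel ([0.730309] and coincidence logic module): 1 − (1 − 0.730309)(1 − 0.911700) = 0.976186
Series ([0.958827] and [0.976186]): 0.958827 × 0.976186 = 0.9360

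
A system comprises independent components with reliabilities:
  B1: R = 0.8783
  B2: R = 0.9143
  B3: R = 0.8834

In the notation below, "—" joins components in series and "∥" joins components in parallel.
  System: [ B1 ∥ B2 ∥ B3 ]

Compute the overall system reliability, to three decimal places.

Parallel (B1, B2, and B3): 1 − (1 − 0.87830)(1 − 0.91430)(1 − 0.88340) = 0.999

0.999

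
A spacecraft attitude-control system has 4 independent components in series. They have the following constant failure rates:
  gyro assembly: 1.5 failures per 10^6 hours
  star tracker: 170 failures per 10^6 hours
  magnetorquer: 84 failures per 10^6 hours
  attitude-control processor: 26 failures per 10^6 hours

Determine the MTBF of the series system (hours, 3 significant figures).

Series of exponential components: λ_sys = Σ λ_i
λ_sys = 0.0000015 + 0.00017 + 0.000084 + 0.000026 = 2.8150e-04 /h
MTBF = 1 / λ_sys = 3550 h

3550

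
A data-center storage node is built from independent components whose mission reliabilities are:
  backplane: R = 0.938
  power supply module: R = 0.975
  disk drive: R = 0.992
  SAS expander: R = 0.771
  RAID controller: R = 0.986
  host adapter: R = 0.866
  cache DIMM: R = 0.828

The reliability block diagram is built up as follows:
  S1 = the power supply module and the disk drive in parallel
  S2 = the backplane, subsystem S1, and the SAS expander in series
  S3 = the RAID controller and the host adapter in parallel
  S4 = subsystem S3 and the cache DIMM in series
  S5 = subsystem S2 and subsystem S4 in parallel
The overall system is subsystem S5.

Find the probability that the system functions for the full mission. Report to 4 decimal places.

Parallel (power supply module and disk drive): 1 − (1 − 0.975000)(1 − 0.992000) = 0.999800
Series (backplane, [0.999800], and SAS expander): 0.938000 × 0.999800 × 0.771000 = 0.723053
Parallel (RAID controller and host adapter): 1 − (1 − 0.986000)(1 − 0.866000) = 0.998124
Series ([0.998124] and cache DIMM): 0.998124 × 0.828000 = 0.826447
Parallel ([0.723053] and [0.826447]): 1 − (1 − 0.723053)(1 − 0.826447) = 0.9519

0.9519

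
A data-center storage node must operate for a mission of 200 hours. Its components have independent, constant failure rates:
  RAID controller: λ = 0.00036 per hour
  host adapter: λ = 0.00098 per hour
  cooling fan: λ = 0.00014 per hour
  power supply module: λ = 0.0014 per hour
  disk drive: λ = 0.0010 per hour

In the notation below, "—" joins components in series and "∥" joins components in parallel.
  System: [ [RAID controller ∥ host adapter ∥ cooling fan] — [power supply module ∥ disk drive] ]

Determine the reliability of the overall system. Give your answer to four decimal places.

0.9554

R(RAID controller) = exp(−0.00036 × 200) = 0.930531
R(host adapter) = exp(−0.00098 × 200) = 0.822012
R(cooling fan) = exp(−0.00014 × 200) = 0.972388
R(power supply module) = exp(−0.0014 × 200) = 0.755784
R(disk drive) = exp(−0.0010 × 200) = 0.818731
Parallel (RAID controller, host adapter, and cooling fan): 1 − (1 − 0.930531)(1 − 0.822012)(1 − 0.972388) = 0.999659
Parallel (power supply module and disk drive): 1 − (1 − 0.755784)(1 − 0.818731) = 0.955731
Series ([0.999659] and [0.955731]): 0.999659 × 0.955731 = 0.9554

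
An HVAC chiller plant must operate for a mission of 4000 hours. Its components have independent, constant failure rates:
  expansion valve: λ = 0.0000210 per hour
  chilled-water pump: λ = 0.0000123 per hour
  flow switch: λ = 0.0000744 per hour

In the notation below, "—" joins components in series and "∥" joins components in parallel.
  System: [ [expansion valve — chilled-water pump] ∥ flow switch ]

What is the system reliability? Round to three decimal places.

0.968

R(expansion valve) = exp(−0.0000210 × 4000) = 0.91943
R(chilled-water pump) = exp(−0.0000123 × 4000) = 0.95199
R(flow switch) = exp(−0.0000744 × 4000) = 0.74260
Series (expansion valve and chilled-water pump): 0.91943 × 0.95199 = 0.87529
Parallel ([0.87529] and flow switch): 1 − (1 − 0.87529)(1 − 0.74260) = 0.968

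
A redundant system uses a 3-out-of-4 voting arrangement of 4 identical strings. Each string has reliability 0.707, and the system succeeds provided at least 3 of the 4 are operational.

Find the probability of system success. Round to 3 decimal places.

R = Σ_{i=3}^{4} C(4,i) p^i (1−p)^{4−i} with p = 0.707
C(4,3)·0.707^3·0.293^1 = 0.41418
C(4,4)·0.707^4·0.293^0 = 0.24985
Sum = 0.664

0.664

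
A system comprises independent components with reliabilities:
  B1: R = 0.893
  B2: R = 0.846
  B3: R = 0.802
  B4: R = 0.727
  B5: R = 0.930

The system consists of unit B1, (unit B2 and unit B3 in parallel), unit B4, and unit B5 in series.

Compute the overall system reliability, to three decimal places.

0.585

Parallel (B2 and B3): 1 − (1 − 0.84600)(1 − 0.80200) = 0.96951
Series (B1, [0.96951], B4, and B5): 0.89300 × 0.96951 × 0.72700 × 0.93000 = 0.585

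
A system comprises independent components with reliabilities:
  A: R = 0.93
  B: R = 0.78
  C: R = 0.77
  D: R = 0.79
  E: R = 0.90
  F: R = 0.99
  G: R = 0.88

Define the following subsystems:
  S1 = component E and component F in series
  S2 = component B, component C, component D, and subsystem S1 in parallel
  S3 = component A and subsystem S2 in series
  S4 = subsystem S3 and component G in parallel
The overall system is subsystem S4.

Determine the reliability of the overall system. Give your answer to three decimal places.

0.991

Series (E and F): 0.90000 × 0.99000 = 0.89100
Parallel (B, C, D, and [0.89100]): 1 − (1 − 0.78000)(1 − 0.77000)(1 − 0.79000)(1 − 0.89100) = 0.99884
Series (A and [0.99884]): 0.93000 × 0.99884 = 0.92892
Parallel ([0.92892] and G): 1 − (1 − 0.92892)(1 − 0.88000) = 0.991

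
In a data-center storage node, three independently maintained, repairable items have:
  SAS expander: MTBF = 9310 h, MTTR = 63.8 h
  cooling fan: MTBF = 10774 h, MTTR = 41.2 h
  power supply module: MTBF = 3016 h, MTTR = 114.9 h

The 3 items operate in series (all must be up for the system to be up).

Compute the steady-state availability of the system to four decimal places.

A(SAS expander) = MTBF/(MTBF+MTTR) = 9310/(9310+63.8) = 0.993194
A(cooling fan) = MTBF/(MTBF+MTTR) = 10774/(10774+41.2) = 0.996191
A(power supply module) = MTBF/(MTBF+MTTR) = 3016/(3016+114.9) = 0.963301
Series availability: 0.993194 × 0.996191 × 0.963301 = 0.9531

0.9531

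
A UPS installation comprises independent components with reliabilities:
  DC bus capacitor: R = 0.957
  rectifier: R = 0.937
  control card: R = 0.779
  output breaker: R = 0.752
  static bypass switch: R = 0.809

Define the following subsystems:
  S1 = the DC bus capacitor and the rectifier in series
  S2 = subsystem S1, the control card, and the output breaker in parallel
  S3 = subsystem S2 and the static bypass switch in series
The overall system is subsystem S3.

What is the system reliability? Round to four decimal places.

Series (DC bus capacitor and rectifier): 0.957000 × 0.937000 = 0.896709
Parallel ([0.896709], control card, and output breaker): 1 − (1 − 0.896709)(1 − 0.779000)(1 − 0.752000) = 0.994339
Series ([0.994339] and static bypass switch): 0.994339 × 0.809000 = 0.8044

0.8044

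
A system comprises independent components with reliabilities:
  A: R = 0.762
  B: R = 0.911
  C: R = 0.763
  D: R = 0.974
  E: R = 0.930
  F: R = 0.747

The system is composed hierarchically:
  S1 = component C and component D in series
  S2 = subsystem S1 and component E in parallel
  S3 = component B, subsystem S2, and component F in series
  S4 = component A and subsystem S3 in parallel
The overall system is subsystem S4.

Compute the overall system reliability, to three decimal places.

Series (C and D): 0.76300 × 0.97400 = 0.74316
Parallel ([0.74316] and E): 1 − (1 − 0.74316)(1 − 0.93000) = 0.98202
Series (B, [0.98202], and F): 0.91100 × 0.98202 × 0.74700 = 0.66828
Parallel (A and [0.66828]): 1 − (1 − 0.76200)(1 − 0.66828) = 0.921

0.921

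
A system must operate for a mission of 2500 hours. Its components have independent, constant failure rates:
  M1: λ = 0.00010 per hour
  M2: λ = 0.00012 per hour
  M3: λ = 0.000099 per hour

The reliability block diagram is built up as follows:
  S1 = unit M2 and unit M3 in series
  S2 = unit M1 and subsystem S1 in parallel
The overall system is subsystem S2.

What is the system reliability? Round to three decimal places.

0.907

R(M1) = exp(−0.00010 × 2500) = 0.77880
R(M2) = exp(−0.00012 × 2500) = 0.74082
R(M3) = exp(−0.000099 × 2500) = 0.78075
Series (M2 and M3): 0.74082 × 0.78075 = 0.57840
Parallel (M1 and [0.57840]): 1 − (1 − 0.77880)(1 − 0.57840) = 0.907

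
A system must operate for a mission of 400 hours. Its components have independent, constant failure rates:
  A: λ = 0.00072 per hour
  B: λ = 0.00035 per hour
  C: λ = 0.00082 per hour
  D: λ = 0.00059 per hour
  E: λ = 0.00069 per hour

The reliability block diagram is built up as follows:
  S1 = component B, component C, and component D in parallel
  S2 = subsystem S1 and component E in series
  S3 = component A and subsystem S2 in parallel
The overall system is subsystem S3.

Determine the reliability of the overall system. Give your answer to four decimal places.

0.9382

R(A) = exp(−0.00072 × 400) = 0.749762
R(B) = exp(−0.00035 × 400) = 0.869358
R(C) = exp(−0.00082 × 400) = 0.720363
R(D) = exp(−0.00059 × 400) = 0.789781
R(E) = exp(−0.00069 × 400) = 0.758813
Parallel (B, C, and D): 1 − (1 − 0.869358)(1 − 0.720363)(1 − 0.789781) = 0.992320
Series ([0.992320] and E): 0.992320 × 0.758813 = 0.752985
Parallel (A and [0.752985]): 1 − (1 − 0.749762)(1 − 0.752985) = 0.9382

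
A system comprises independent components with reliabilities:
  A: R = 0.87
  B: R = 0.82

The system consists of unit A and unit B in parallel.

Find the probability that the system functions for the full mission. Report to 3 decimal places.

Parallel (A and B): 1 − (1 − 0.87000)(1 − 0.82000) = 0.977

0.977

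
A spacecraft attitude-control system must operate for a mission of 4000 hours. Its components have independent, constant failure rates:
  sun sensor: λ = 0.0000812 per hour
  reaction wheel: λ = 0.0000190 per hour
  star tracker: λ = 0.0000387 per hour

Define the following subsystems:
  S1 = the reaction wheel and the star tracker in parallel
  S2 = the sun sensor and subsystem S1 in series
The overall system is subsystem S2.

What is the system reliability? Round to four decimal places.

0.7151

R(sun sensor) = exp(−0.0000812 × 4000) = 0.722672
R(reaction wheel) = exp(−0.0000190 × 4000) = 0.926816
R(star tracker) = exp(−0.0000387 × 4000) = 0.856586
Parallel (reaction wheel and star tracker): 1 − (1 − 0.926816)(1 − 0.856586) = 0.989504
Series (sun sensor and [0.989504]): 0.722672 × 0.989504 = 0.7151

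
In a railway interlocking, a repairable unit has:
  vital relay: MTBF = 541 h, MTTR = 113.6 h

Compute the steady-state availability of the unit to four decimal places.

A(vital relay) = MTBF/(MTBF+MTTR) = 541/(541+113.6) = 0.8265

0.8265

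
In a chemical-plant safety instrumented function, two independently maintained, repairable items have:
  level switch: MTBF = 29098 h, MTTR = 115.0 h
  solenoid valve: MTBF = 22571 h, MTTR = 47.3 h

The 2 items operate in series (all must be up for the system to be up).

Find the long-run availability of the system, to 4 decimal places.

0.9940

A(level switch) = MTBF/(MTBF+MTTR) = 29098/(29098+115.0) = 0.996063
A(solenoid valve) = MTBF/(MTBF+MTTR) = 22571/(22571+47.3) = 0.997909
Series availability: 0.996063 × 0.997909 = 0.9940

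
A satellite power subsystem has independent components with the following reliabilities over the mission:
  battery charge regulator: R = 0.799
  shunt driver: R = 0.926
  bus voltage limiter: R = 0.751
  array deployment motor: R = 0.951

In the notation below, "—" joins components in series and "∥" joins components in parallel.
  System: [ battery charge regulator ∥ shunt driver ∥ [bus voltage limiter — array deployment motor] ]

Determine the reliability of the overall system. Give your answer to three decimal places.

Series (bus voltage limiter and array deployment motor): 0.75100 × 0.95100 = 0.71420
Parallel (battery charge regulator, shunt driver, and [0.71420]): 1 − (1 − 0.79900)(1 − 0.92600)(1 − 0.71420) = 0.996

0.996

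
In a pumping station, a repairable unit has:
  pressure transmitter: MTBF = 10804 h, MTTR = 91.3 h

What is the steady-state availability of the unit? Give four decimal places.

0.9916

A(pressure transmitter) = MTBF/(MTBF+MTTR) = 10804/(10804+91.3) = 0.9916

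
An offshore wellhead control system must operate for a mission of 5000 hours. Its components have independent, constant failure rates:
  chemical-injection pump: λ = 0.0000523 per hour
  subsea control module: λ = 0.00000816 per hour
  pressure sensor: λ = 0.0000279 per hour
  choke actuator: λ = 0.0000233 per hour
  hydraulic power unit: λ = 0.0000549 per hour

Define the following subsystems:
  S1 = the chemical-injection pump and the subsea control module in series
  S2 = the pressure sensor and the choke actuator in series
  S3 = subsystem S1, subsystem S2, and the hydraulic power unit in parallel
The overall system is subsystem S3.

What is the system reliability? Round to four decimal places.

0.9859

R(chemical-injection pump) = exp(−0.0000523 × 5000) = 0.769896
R(subsea control module) = exp(−0.00000816 × 5000) = 0.960021
R(pressure sensor) = exp(−0.0000279 × 5000) = 0.869793
R(choke actuator) = exp(−0.0000233 × 5000) = 0.890030
R(hydraulic power unit) = exp(−0.0000549 × 5000) = 0.759952
Series (chemical-injection pump and subsea control module): 0.769896 × 0.960021 = 0.739116
Series (pressure sensor and choke actuator): 0.869793 × 0.890030 = 0.774142
Parallel ([0.739116], [0.774142], and hydraulic power unit): 1 − (1 − 0.739116)(1 − 0.774142)(1 − 0.759952) = 0.9859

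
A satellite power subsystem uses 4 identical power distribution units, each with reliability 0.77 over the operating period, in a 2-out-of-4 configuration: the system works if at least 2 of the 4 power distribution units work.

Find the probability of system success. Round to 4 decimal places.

R = Σ_{i=2}^{4} C(4,i) p^i (1−p)^{4−i} with p = 0.77
C(4,2)·0.77^2·0.23^2 = 0.188186
C(4,3)·0.77^3·0.23^1 = 0.420010
C(4,4)·0.77^4·0.23^0 = 0.351530
Sum = 0.9597

0.9597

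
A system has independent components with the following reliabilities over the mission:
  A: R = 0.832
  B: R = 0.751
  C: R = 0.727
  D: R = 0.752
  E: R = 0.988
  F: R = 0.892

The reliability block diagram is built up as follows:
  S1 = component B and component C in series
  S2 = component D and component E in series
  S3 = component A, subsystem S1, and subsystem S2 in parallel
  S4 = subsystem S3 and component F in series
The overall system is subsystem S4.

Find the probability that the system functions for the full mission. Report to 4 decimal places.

Series (B and C): 0.751000 × 0.727000 = 0.545977
Series (D and E): 0.752000 × 0.988000 = 0.742976
Parallel (A, [0.545977], and [0.742976]): 1 − (1 − 0.832000)(1 − 0.545977)(1 − 0.742976) = 0.980395
Series ([0.980395] and F): 0.980395 × 0.892000 = 0.8745

0.8745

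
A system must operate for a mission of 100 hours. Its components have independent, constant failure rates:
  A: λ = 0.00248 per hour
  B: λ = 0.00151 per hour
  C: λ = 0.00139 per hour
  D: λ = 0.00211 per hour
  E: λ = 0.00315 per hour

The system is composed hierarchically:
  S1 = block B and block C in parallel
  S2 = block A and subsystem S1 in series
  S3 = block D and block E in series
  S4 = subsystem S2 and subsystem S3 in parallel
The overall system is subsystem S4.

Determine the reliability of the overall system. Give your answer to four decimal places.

0.9044

R(A) = exp(−0.00248 × 100) = 0.780360
R(B) = exp(−0.00151 × 100) = 0.859848
R(C) = exp(−0.00139 × 100) = 0.870228
R(D) = exp(−0.00211 × 100) = 0.809774
R(E) = exp(−0.00315 × 100) = 0.729789
Parallel (B and C): 1 − (1 − 0.859848)(1 − 0.870228) = 0.981812
Series (A and [0.981812]): 0.780360 × 0.981812 = 0.766167
Series (D and E): 0.809774 × 0.729789 = 0.590964
Parallel ([0.766167] and [0.590964]): 1 − (1 − 0.766167)(1 − 0.590964) = 0.9044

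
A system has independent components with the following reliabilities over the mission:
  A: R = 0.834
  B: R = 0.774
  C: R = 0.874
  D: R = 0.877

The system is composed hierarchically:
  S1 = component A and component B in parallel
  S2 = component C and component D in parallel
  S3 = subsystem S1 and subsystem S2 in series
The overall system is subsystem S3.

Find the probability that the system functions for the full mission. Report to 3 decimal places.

0.948

Parallel (A and B): 1 − (1 − 0.83400)(1 − 0.77400) = 0.96248
Parallel (C and D): 1 − (1 − 0.87400)(1 − 0.87700) = 0.98450
Series ([0.96248] and [0.98450]): 0.96248 × 0.98450 = 0.948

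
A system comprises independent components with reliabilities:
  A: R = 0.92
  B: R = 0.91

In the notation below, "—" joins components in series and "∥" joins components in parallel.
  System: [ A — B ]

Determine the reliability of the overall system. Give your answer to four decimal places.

0.8372

Series (A and B): 0.920000 × 0.910000 = 0.8372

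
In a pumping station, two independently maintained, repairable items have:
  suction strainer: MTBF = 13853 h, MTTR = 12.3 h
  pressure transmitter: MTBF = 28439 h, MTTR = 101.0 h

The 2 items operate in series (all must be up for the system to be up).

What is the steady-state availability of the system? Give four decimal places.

A(suction strainer) = MTBF/(MTBF+MTTR) = 13853/(13853+12.3) = 0.999113
A(pressure transmitter) = MTBF/(MTBF+MTTR) = 28439/(28439+101.0) = 0.996461
Series availability: 0.999113 × 0.996461 = 0.9956

0.9956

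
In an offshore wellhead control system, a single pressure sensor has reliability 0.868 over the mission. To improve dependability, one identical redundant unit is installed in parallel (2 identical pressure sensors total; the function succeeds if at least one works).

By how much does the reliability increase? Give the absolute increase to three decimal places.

R_before = 0.868
R_after = 1 − (1 − 0.868)^2 = 0.983
ΔR = 0.983 − 0.868 = 0.115

0.115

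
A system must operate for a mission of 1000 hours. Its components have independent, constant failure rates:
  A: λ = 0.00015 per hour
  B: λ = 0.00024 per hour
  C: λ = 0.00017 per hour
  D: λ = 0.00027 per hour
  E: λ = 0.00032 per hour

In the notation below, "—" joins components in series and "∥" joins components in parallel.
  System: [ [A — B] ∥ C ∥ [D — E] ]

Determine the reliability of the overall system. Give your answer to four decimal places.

R(A) = exp(−0.00015 × 1000) = 0.860708
R(B) = exp(−0.00024 × 1000) = 0.786628
R(C) = exp(−0.00017 × 1000) = 0.843665
R(D) = exp(−0.00027 × 1000) = 0.763379
R(E) = exp(−0.00032 × 1000) = 0.726149
Series (A and B): 0.860708 × 0.786628 = 0.677057
Series (D and E): 0.763379 × 0.726149 = 0.554327
Parallel ([0.677057], C, and [0.554327]): 1 − (1 − 0.677057)(1 − 0.843665)(1 − 0.554327) = 0.9775

0.9775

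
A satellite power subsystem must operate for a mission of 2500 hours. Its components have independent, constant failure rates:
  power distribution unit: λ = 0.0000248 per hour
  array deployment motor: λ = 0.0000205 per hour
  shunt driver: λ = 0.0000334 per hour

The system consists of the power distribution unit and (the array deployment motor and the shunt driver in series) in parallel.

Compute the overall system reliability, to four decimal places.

0.9924

R(power distribution unit) = exp(−0.0000248 × 2500) = 0.939883
R(array deployment motor) = exp(−0.0000205 × 2500) = 0.950041
R(shunt driver) = exp(−0.0000334 × 2500) = 0.919891
Series (array deployment motor and shunt driver): 0.950041 × 0.919891 = 0.873934
Parallel (power distribution unit and [0.873934]): 1 − (1 − 0.939883)(1 − 0.873934) = 0.9924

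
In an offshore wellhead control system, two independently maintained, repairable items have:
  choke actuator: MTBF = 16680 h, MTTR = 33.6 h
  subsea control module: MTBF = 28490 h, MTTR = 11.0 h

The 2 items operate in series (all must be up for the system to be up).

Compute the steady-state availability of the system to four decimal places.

A(choke actuator) = MTBF/(MTBF+MTTR) = 16680/(16680+33.6) = 0.997990
A(subsea control module) = MTBF/(MTBF+MTTR) = 28490/(28490+11.0) = 0.999614
Series availability: 0.997990 × 0.999614 = 0.9976

0.9976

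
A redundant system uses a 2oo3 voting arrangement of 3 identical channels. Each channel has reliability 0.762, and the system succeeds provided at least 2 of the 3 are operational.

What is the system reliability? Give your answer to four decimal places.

R = Σ_{i=2}^{3} C(3,i) p^i (1−p)^{3−i} with p = 0.762
C(3,2)·0.762^2·0.238^1 = 0.414580
C(3,3)·0.762^3·0.238^0 = 0.442451
Sum = 0.8570

0.8570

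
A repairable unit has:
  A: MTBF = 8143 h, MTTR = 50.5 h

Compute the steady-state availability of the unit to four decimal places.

0.9938

A(A) = MTBF/(MTBF+MTTR) = 8143/(8143+50.5) = 0.9938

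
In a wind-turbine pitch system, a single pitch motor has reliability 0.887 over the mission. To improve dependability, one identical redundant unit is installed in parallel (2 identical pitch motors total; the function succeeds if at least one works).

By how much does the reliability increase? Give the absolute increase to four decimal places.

R_before = 0.887
R_after = 1 − (1 − 0.887)^2 = 0.9872
ΔR = 0.9872 − 0.887 = 0.1002

0.1002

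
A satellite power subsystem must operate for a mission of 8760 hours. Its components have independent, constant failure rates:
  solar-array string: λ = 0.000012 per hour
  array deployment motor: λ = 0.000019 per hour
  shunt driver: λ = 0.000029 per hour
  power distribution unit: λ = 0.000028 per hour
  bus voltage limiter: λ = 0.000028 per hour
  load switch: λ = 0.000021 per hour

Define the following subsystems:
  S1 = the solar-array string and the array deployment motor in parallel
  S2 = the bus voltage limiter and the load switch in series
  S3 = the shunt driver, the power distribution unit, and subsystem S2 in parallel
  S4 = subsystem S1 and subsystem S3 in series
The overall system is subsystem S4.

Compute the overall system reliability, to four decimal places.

0.9679

R(solar-array string) = exp(−0.000012 × 8760) = 0.900216
R(array deployment motor) = exp(−0.000019 × 8760) = 0.846674
R(shunt driver) = exp(−0.000029 × 8760) = 0.775661
R(power distribution unit) = exp(−0.000028 × 8760) = 0.782485
R(bus voltage limiter) = exp(−0.000028 × 8760) = 0.782485
R(load switch) = exp(−0.000021 × 8760) = 0.831969
Parallel (solar-array string and array deployment motor): 1 − (1 − 0.900216)(1 − 0.846674) = 0.984701
Series (bus voltage limiter and load switch): 0.782485 × 0.831969 = 0.651003
Parallel (shunt driver, power distribution unit, and [0.651003]): 1 − (1 − 0.775661)(1 − 0.782485)(1 − 0.651003) = 0.982970
Series ([0.984701] and [0.982970]): 0.984701 × 0.982970 = 0.9679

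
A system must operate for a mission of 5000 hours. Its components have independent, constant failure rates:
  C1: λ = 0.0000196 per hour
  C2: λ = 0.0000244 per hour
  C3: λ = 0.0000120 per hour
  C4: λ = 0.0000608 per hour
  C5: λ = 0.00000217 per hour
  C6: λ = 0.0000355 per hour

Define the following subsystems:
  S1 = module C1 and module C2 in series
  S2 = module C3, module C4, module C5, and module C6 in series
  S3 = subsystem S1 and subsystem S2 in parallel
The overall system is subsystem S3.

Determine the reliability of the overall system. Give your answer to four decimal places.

R(C1) = exp(−0.0000196 × 5000) = 0.906649
R(C2) = exp(−0.0000244 × 5000) = 0.885148
R(C3) = exp(−0.0000120 × 5000) = 0.941765
R(C4) = exp(−0.0000608 × 5000) = 0.737861
R(C5) = exp(−0.00000217 × 5000) = 0.989209
R(C6) = exp(−0.0000355 × 5000) = 0.837361
Series (C1 and C2): 0.906649 × 0.885148 = 0.802519
Series (C3, C4, C5, and C6): 0.941765 × 0.737861 × 0.989209 × 0.837361 = 0.575596
Parallel ([0.802519] and [0.575596]): 1 − (1 − 0.802519)(1 − 0.575596) = 0.9162

0.9162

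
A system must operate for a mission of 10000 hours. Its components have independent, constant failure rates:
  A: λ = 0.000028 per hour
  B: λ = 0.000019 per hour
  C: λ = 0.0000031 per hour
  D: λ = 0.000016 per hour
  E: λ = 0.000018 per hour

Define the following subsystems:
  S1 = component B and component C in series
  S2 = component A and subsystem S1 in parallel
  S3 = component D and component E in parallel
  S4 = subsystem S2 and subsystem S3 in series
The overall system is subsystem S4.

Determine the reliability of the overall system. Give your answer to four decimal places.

0.9284

R(A) = exp(−0.000028 × 10000) = 0.755784
R(B) = exp(−0.000019 × 10000) = 0.826959
R(C) = exp(−0.0000031 × 10000) = 0.969476
R(D) = exp(−0.000016 × 10000) = 0.852144
R(E) = exp(−0.000018 × 10000) = 0.835270
Series (B and C): 0.826959 × 0.969476 = 0.801717
Parallel (A and [0.801717]): 1 − (1 − 0.755784)(1 − 0.801717) = 0.951576
Parallel (D and E): 1 − (1 − 0.852144)(1 − 0.835270) = 0.975644
Series ([0.951576] and [0.975644]): 0.951576 × 0.975644 = 0.9284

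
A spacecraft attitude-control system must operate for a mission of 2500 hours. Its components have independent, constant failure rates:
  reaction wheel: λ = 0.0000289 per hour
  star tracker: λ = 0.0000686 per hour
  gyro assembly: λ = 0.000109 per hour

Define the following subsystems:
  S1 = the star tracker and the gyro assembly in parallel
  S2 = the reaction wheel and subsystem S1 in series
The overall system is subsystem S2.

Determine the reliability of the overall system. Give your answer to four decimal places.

R(reaction wheel) = exp(−0.0000289 × 2500) = 0.930298
R(star tracker) = exp(−0.0000686 × 2500) = 0.842400
R(gyro assembly) = exp(−0.000109 × 2500) = 0.761473
Parallel (star tracker and gyro assembly): 1 − (1 − 0.842400)(1 − 0.761473) = 0.962408
Series (reaction wheel and [0.962408]): 0.930298 × 0.962408 = 0.8953

0.8953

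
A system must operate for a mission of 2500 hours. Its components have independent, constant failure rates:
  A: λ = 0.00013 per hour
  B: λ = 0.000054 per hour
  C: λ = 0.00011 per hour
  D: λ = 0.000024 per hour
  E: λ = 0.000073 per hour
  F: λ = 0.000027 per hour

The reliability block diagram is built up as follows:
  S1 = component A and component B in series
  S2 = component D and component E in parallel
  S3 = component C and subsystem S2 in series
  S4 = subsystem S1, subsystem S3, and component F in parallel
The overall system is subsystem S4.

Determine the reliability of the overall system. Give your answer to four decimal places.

0.9940

R(A) = exp(−0.00013 × 2500) = 0.722527
R(B) = exp(−0.000054 × 2500) = 0.873716
R(C) = exp(−0.00011 × 2500) = 0.759572
R(D) = exp(−0.000024 × 2500) = 0.941765
R(E) = exp(−0.000073 × 2500) = 0.833185
R(F) = exp(−0.000027 × 2500) = 0.934728
Series (A and B): 0.722527 × 0.873716 = 0.631283
Parallel (D and E): 1 − (1 − 0.941765)(1 − 0.833185) = 0.990286
Series (C and [0.990286]): 0.759572 × 0.990286 = 0.752194
Parallel ([0.631283], [0.752194], and F): 1 − (1 − 0.631283)(1 − 0.752194)(1 − 0.934728) = 0.9940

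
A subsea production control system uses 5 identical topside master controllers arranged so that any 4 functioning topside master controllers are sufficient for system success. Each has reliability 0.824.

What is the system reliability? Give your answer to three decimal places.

R = Σ_{i=4}^{5} C(5,i) p^i (1−p)^{5−i} with p = 0.824
C(5,4)·0.824^4·0.176^1 = 0.40569
C(5,5)·0.824^5·0.176^0 = 0.37987
Sum = 0.786

0.786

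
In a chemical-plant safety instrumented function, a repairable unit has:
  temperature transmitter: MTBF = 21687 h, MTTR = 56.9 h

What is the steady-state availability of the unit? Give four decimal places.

A(temperature transmitter) = MTBF/(MTBF+MTTR) = 21687/(21687+56.9) = 0.9974

0.9974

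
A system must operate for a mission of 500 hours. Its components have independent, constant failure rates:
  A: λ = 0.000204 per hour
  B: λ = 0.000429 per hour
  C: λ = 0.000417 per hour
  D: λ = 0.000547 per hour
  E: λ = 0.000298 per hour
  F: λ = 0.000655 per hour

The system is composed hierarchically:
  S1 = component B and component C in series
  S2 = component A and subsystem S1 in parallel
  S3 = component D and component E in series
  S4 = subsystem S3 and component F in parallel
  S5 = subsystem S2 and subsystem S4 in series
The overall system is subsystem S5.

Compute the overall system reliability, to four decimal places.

0.8735

R(A) = exp(−0.000204 × 500) = 0.903030
R(B) = exp(−0.000429 × 500) = 0.806945
R(C) = exp(−0.000417 × 500) = 0.811801
R(D) = exp(−0.000547 × 500) = 0.760712
R(E) = exp(−0.000298 × 500) = 0.861569
R(F) = exp(−0.000655 × 500) = 0.720723
Series (B and C): 0.806945 × 0.811801 = 0.655079
Parallel (A and [0.655079]): 1 − (1 − 0.903030)(1 − 0.655079) = 0.966553
Series (D and E): 0.760712 × 0.861569 = 0.655406
Parallel ([0.655406] and F): 1 − (1 − 0.655406)(1 − 0.720723) = 0.903763
Series ([0.966553] and [0.903763]): 0.966553 × 0.903763 = 0.8735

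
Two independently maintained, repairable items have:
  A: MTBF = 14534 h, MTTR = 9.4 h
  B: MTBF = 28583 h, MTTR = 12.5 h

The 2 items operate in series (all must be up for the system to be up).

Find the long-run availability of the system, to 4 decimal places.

A(A) = MTBF/(MTBF+MTTR) = 14534/(14534+9.4) = 0.999354
A(B) = MTBF/(MTBF+MTTR) = 28583/(28583+12.5) = 0.999563
Series availability: 0.999354 × 0.999563 = 0.9989

0.9989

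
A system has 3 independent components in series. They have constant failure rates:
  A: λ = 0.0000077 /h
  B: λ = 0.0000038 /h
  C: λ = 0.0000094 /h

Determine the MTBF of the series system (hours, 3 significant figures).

Series of exponential components: λ_sys = Σ λ_i
λ_sys = 0.0000077 + 0.0000038 + 0.0000094 = 2.0900e-05 /h
MTBF = 1 / λ_sys = 47800 h

47800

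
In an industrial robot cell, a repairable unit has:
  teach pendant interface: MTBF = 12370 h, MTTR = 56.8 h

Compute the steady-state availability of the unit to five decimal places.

0.99543

A(teach pendant interface) = MTBF/(MTBF+MTTR) = 12370/(12370+56.8) = 0.99543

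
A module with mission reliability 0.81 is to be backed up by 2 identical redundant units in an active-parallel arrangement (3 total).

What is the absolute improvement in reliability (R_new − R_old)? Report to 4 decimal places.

0.1831

R_before = 0.81
R_after = 1 − (1 − 0.81)^3 = 0.9931
ΔR = 0.9931 − 0.81 = 0.1831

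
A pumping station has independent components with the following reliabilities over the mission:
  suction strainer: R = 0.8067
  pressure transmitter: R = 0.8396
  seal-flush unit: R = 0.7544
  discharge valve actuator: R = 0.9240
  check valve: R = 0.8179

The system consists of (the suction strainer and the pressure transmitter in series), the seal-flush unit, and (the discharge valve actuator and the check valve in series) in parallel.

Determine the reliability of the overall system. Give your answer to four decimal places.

0.9806

Series (suction strainer and pressure transmitter): 0.806700 × 0.839600 = 0.677305
Series (discharge valve actuator and check valve): 0.924000 × 0.817900 = 0.755740
Parallel ([0.677305], seal-flush unit, and [0.755740]): 1 − (1 − 0.677305)(1 − 0.754400)(1 − 0.755740) = 0.9806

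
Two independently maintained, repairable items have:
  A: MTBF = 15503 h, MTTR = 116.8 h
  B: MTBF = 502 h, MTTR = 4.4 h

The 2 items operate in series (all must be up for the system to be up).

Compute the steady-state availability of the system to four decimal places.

0.9839

A(A) = MTBF/(MTBF+MTTR) = 15503/(15503+116.8) = 0.992522
A(B) = MTBF/(MTBF+MTTR) = 502/(502+4.4) = 0.991311
Series availability: 0.992522 × 0.991311 = 0.9839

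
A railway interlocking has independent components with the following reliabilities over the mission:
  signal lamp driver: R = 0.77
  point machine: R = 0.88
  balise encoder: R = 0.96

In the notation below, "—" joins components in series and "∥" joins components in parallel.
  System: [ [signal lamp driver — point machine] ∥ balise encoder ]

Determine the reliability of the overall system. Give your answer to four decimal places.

Series (signal lamp driver and point machine): 0.770000 × 0.880000 = 0.677600
Parallel ([0.677600] and balise encoder): 1 − (1 − 0.677600)(1 − 0.960000) = 0.9871

0.9871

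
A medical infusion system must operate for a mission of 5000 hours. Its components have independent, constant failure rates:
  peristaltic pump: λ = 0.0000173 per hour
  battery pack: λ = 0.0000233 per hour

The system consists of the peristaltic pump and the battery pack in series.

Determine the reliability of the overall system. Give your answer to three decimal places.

0.816

R(peristaltic pump) = exp(−0.0000173 × 5000) = 0.91714
R(battery pack) = exp(−0.0000233 × 5000) = 0.89003
Series (peristaltic pump and battery pack): 0.91714 × 0.89003 = 0.816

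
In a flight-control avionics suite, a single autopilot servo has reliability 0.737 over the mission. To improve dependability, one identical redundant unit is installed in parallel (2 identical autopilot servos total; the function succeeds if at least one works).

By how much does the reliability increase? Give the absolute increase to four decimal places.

R_before = 0.737
R_after = 1 − (1 − 0.737)^2 = 0.9308
ΔR = 0.9308 − 0.737 = 0.1938

0.1938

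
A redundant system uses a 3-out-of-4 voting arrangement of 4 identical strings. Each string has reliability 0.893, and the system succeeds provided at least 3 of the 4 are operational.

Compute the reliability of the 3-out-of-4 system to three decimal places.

R = Σ_{i=3}^{4} C(4,i) p^i (1−p)^{4−i} with p = 0.893
C(4,3)·0.893^3·0.107^1 = 0.30479
C(4,4)·0.893^4·0.107^0 = 0.63592
Sum = 0.941

0.941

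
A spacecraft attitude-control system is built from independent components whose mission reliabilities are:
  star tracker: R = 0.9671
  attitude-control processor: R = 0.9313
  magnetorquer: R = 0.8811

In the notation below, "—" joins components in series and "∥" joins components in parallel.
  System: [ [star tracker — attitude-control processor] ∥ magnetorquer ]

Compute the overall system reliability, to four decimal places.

0.9882

Series (star tracker and attitude-control processor): 0.967100 × 0.931300 = 0.900660
Parallel ([0.900660] and magnetorquer): 1 − (1 − 0.900660)(1 − 0.881100) = 0.9882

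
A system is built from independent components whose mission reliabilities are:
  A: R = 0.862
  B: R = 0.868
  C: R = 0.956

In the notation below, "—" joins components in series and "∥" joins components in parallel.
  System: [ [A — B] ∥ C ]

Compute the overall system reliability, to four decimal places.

0.9889

Series (A and B): 0.862000 × 0.868000 = 0.748216
Parallel ([0.748216] and C): 1 − (1 − 0.748216)(1 − 0.956000) = 0.9889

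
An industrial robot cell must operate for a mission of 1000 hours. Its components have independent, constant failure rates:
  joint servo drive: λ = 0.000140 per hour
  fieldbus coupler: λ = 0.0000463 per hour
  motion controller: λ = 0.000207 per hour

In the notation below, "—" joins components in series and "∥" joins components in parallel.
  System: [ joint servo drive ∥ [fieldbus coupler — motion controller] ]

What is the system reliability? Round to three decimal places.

0.971

R(joint servo drive) = exp(−0.000140 × 1000) = 0.86936
R(fieldbus coupler) = exp(−0.0000463 × 1000) = 0.95476
R(motion controller) = exp(−0.000207 × 1000) = 0.81302
Series (fieldbus coupler and motion controller): 0.95476 × 0.81302 = 0.77624
Parallel (joint servo drive and [0.77624]): 1 − (1 − 0.86936)(1 − 0.77624) = 0.971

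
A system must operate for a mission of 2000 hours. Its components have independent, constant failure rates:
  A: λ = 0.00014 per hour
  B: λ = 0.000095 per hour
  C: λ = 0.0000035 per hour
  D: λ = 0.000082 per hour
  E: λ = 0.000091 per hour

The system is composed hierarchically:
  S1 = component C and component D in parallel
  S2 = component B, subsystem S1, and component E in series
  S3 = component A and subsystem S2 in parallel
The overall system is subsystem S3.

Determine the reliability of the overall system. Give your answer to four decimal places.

R(A) = exp(−0.00014 × 2000) = 0.755784
R(B) = exp(−0.000095 × 2000) = 0.826959
R(C) = exp(−0.0000035 × 2000) = 0.993024
R(D) = exp(−0.000082 × 2000) = 0.848742
R(E) = exp(−0.000091 × 2000) = 0.833601
Parallel (C and D): 1 − (1 − 0.993024)(1 − 0.848742) = 0.998945
Series (B, [0.998945], and E): 0.826959 × 0.998945 × 0.833601 = 0.688627
Parallel (A and [0.688627]): 1 − (1 − 0.755784)(1 − 0.688627) = 0.9240

0.9240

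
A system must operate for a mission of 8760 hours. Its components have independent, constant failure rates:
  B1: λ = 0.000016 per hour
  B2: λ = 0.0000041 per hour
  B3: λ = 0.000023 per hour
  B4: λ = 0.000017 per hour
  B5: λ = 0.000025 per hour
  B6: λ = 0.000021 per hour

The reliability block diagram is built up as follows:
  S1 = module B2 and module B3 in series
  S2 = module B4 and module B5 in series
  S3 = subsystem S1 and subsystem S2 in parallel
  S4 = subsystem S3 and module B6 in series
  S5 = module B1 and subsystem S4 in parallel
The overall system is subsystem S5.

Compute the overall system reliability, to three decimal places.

R(B1) = exp(−0.000016 × 8760) = 0.86922
R(B2) = exp(−0.0000041 × 8760) = 0.96472
R(B3) = exp(−0.000023 × 8760) = 0.81752
R(B4) = exp(−0.000017 × 8760) = 0.86164
R(B5) = exp(−0.000025 × 8760) = 0.80332
R(B6) = exp(−0.000021 × 8760) = 0.83197
Series (B2 and B3): 0.96472 × 0.81752 = 0.78868
Series (B4 and B5): 0.86164 × 0.80332 = 0.69217
Parallel ([0.78868] and [0.69217]): 1 − (1 − 0.78868)(1 − 0.69217) = 0.93495
Series ([0.93495] and B6): 0.93495 × 0.83197 = 0.77785
Parallel (B1 and [0.77785]): 1 − (1 − 0.86922)(1 − 0.77785) = 0.971

0.971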